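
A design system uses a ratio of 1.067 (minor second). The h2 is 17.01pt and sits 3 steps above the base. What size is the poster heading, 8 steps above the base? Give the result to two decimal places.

17.01 × 1.067⁵ = 17.01 × 1.38300 ≈ 23.525

23.52pt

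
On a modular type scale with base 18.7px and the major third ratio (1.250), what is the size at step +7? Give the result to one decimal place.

A modular type scale is a geometric sequence: sizeₙ = base × rⁿ.
18.7 × 1.250⁷ = 18.7 × 4.76837 ≈ 89.17

89.2px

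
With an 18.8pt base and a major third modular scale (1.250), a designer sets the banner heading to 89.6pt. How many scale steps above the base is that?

7

1.250ⁿ = 89.6 / 18.8 = 4.7660
n = ln(4.7660) / ln(1.250) = 1.5615 / 0.2231 ≈ 7.00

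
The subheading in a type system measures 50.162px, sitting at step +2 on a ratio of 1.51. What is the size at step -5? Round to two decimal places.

50.162 ÷ 1.51⁷ = 50.162 ÷ 17.89941 ≈ 2.802

2.80px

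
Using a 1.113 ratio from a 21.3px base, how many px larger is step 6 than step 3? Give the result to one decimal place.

11.1px

Step 3: 21.3 × 1.113³ = 29.367px
Step 6: 21.3 × 1.113⁶ = 40.490px
Difference: 40.490 − 29.367 = 11.123px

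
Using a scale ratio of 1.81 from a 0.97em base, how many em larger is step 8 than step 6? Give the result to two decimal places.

77.63em

Step 6: 0.97 × 1.81⁶ = 34.1070em
Step 8: 0.97 × 1.81⁸ = 111.7379em
Difference: 111.7379 − 34.1070 = 77.6309em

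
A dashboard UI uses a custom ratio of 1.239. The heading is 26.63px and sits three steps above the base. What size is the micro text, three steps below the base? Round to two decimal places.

Moving from step +3 to step -3 is 6 steps down, so divide by r⁶.
26.63 ÷ 1.239⁶ = 26.63 ÷ 3.61766 ≈ 7.361

7.36px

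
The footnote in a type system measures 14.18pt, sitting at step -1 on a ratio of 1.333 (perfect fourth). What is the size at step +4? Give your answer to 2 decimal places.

59.68pt

The gap is 4 − (-1) = 5 steps, so the factor is 1.333^5.
14.18 × 1.333⁵ = 14.18 × 4.20873 ≈ 59.680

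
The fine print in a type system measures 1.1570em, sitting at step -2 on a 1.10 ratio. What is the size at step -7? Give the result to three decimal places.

The gap is -7 − (-2) = -5 steps, so the factor is 1.10^-5.
1.1570 ÷ 1.10⁵ = 1.1570 ÷ 1.61051 ≈ 0.718

0.718em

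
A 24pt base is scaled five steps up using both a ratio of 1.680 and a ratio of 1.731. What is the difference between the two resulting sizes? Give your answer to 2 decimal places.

51.80pt

At 1.680: 24.0 × 1.680⁵ = 321.1868pt
At 1.731: 24.0 × 1.731⁵ = 372.9895pt
Difference: 372.9895 − 321.1868 = 51.8027pt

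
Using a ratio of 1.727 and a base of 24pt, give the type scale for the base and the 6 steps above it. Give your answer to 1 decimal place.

24.0pt, 41.4pt, 71.6pt, 123.6pt, 213.5pt, 368.7pt, 636.7pt

Step 0: 24pt
Step 1: 24.0 × 1.727 = 41.4
Step 2: 24.0 × 1.727² = 71.6
Step 3: 24.0 × 1.727³ = 123.6
Step 4: 24.0 × 1.727⁴ = 213.5
Step 5: 24.0 × 1.727⁵ = 368.7
Step 6: 24.0 × 1.727⁶ = 636.7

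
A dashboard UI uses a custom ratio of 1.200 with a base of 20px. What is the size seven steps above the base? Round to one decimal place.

Every step multiplies by the scale ratio.
20.0 × 1.200⁷ = 20.0 × 3.58318 ≈ 71.66

71.7px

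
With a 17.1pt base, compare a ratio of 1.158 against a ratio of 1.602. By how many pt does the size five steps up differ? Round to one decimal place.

At 1.158: 17.1 × 1.158⁵ = 35.607pt
At 1.602: 17.1 × 1.602⁵ = 180.430pt
Difference: 180.430 − 35.607 = 144.823pt

144.8pt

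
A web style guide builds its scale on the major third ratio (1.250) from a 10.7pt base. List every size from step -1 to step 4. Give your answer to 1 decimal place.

8.6pt, 10.7pt, 13.4pt, 16.7pt, 20.9pt, 26.1pt

Step -1: 10.7 ÷ 1.250 = 8.6
Step 0: 10.7pt
Step 1: 10.7 × 1.250 = 13.4
Step 2: 10.7 × 1.250² = 16.7
Step 3: 10.7 × 1.250³ = 20.9
Step 4: 10.7 × 1.250⁴ = 26.1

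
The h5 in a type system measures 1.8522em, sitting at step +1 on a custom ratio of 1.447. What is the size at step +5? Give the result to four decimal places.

Moving from step +1 to step +5 is 4 steps up, so multiply by r⁴.
1.8522 × 1.447⁴ = 1.8522 × 4.38404 ≈ 8.1201

8.1201em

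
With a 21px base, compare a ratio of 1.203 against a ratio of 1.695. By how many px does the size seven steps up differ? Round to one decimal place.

767.6px

At 1.203: 21.0 × 1.203⁷ = 76.574px
At 1.695: 21.0 × 1.695⁷ = 844.126px
Difference: 844.126 − 76.574 = 767.552px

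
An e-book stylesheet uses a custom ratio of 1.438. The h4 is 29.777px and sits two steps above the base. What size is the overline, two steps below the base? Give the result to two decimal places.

6.96px

The gap is -2 − (2) = -4 steps, so the factor is 1.438^-4.
29.777 ÷ 1.438⁴ = 29.777 ÷ 4.27598 ≈ 6.964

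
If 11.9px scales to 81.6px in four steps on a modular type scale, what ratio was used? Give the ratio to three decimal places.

The ratio satisfies 11.9 × r⁴ = 81.6, so r = (81.6 / 11.9)^(1/4).
r = 6.8571^(1/4) ≈ 1.6182

1.618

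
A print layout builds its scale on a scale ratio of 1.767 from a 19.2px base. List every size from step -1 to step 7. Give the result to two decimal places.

10.87px, 19.20px, 33.93px, 59.95px, 105.93px, 187.17px, 330.74px, 584.41px, 1032.66px

Step -1: 19.2 ÷ 1.767 = 10.87
Step 0: 19.2px
Step 1: 19.2 × 1.767 = 33.93
Step 2: 19.2 × 1.767² = 59.95
Step 3: 19.2 × 1.767³ = 105.93
Step 4: 19.2 × 1.767⁴ = 187.17
Step 5: 19.2 × 1.767⁵ = 330.74
Step 6: 19.2 × 1.767⁶ = 584.41
Step 7: 19.2 × 1.767⁷ = 1032.66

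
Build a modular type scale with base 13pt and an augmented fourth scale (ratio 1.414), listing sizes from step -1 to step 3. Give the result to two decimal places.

9.19pt, 13.00pt, 18.38pt, 25.99pt, 36.75pt

Step -1: 13.0 ÷ 1.414 = 9.19
Step 0: 13pt
Step 1: 13.0 × 1.414 = 18.38
Step 2: 13.0 × 1.414² = 25.99
Step 3: 13.0 × 1.414³ = 36.75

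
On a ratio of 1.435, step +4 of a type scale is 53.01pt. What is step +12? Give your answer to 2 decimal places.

53.01 × 1.435⁸ = 53.01 × 17.98106 ≈ 953.176

953.18pt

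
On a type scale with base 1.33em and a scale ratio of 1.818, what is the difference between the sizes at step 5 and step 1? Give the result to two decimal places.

24.00em

Step 1: 1.33 × 1.818 = 2.4179em
Step 5: 1.33 × 1.818⁵ = 26.4132em
Difference: 26.4132 − 2.4179 = 23.9953em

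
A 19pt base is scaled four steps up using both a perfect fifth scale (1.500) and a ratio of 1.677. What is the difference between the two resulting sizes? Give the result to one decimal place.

54.1pt

Perfect fifth: 19.0 × 1.500⁴ = 96.188pt
At 1.677: 19.0 × 1.677⁴ = 150.275pt
Difference: 150.275 − 96.188 = 54.087pt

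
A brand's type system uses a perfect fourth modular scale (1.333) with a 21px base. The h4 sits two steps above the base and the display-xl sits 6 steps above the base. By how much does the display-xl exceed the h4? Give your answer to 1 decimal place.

80.5px

Step 2: 21.0 × 1.333² = 37.315px
Step 6: 21.0 × 1.333⁶ = 117.815px
Difference: 117.815 − 37.315 = 80.500px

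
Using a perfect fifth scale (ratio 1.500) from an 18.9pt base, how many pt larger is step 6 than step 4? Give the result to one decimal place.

Step 4: 18.9 × 1.500⁴ = 95.681pt
Step 6: 18.9 × 1.500⁶ = 215.283pt
Difference: 215.283 − 95.681 = 119.602pt

119.6pt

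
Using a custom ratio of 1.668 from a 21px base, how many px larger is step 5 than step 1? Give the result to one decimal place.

Step 1: 21.0 × 1.668 = 35.028px
Step 5: 21.0 × 1.668⁵ = 271.144px
Difference: 271.144 − 35.028 = 236.116px

236.1px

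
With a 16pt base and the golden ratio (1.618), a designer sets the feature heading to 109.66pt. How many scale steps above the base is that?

1.618ⁿ = 109.66 / 16 = 6.8537
n = ln(6.8537) / ln(1.618) = 1.9248 / 0.4812 ≈ 4.00

4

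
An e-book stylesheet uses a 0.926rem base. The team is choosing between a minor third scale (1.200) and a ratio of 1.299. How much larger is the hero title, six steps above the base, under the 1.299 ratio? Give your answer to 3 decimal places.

1.684rem

Minor third: 0.926 × 1.200⁶ = 2.76502rem
At 1.299: 0.926 × 1.299⁶ = 4.44904rem
Difference: 4.44904 − 2.76502 = 1.68402rem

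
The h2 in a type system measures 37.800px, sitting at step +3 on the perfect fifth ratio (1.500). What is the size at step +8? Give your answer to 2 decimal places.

37.800 × 1.500⁵ = 37.800 × 7.59375 ≈ 287.044

287.04px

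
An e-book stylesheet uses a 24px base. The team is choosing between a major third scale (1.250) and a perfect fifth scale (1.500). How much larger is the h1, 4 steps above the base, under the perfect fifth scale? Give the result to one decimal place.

62.9px

Major third: 24.0 × 1.250⁴ = 58.594px
Perfect fifth: 24.0 × 1.500⁴ = 121.500px
Difference: 121.500 − 58.594 = 62.906px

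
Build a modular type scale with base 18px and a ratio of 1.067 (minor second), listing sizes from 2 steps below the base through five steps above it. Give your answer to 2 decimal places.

15.81px, 16.87px, 18.00px, 19.21px, 20.49px, 21.87px, 23.33px, 24.89px

Step -2: 18.0 ÷ 1.067² = 15.81
Step -1: 18.0 ÷ 1.067 = 16.87
Step 0: 18px
Step 1: 18.0 × 1.067 = 19.21
Step 2: 18.0 × 1.067² = 20.49
Step 3: 18.0 × 1.067³ = 21.87
Step 4: 18.0 × 1.067⁴ = 23.33
Step 5: 18.0 × 1.067⁵ = 24.89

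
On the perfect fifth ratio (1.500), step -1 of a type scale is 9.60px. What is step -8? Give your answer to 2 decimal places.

The gap is -8 − (-1) = -7 steps, so the factor is 1.500^-7.
9.60 ÷ 1.500⁷ = 9.60 ÷ 17.08594 ≈ 0.562

0.56px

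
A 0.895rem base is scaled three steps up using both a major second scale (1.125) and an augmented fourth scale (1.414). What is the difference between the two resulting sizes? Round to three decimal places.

Major second: 0.895 × 1.125³ = 1.27433rem
Augmented fourth: 0.895 × 1.414³ = 2.53030rem
Difference: 2.53030 − 1.27433 = 1.25597rem

1.256rem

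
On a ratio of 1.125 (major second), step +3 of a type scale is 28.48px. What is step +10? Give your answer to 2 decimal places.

64.95px

Moving from step +3 to step +10 is 7 steps up, so multiply by r⁷.
28.48 × 1.125⁷ = 28.48 × 2.28070 ≈ 64.954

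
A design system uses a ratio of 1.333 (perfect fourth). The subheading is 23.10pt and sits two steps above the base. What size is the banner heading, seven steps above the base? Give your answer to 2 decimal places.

97.22pt

23.10 × 1.333⁵ = 23.10 × 4.20873 ≈ 97.222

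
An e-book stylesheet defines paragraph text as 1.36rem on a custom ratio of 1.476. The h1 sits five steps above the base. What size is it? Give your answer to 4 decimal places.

1.36 × 1.476⁵ = 1.36 × 7.00538 ≈ 9.5273

9.5273rem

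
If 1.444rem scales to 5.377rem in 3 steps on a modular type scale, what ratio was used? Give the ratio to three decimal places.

1.550

r³ = 5.377 / 1.444, so r = (5.377/1.444)^(1/3).
r = 3.7237^(1/3) ≈ 1.5500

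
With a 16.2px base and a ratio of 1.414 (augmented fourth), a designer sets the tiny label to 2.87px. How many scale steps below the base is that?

1.414ⁿ = 16.2 / 2.87 = 5.6446
n = ln(5.6446) / ln(1.414) = 1.7307 / 0.3464 ≈ 5.00

5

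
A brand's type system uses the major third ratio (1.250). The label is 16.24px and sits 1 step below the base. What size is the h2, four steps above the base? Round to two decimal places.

16.24 × 1.250⁵ = 16.24 × 3.05176 ≈ 49.561

49.56px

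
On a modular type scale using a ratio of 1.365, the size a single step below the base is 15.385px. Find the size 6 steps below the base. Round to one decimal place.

The gap is -6 − (-1) = -5 steps, so the factor is 1.365^-5.
15.385 ÷ 1.365⁵ = 15.385 ÷ 4.73874 ≈ 3.247

3.2px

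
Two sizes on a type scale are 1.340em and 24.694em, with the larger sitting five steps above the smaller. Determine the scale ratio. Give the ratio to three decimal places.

1.791

r⁵ = 24.694 / 1.340, so r = (24.694/1.340)^(1/5).
r = 18.4284^(1/5) ≈ 1.7910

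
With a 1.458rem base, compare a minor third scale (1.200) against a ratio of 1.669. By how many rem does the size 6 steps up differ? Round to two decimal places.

Minor third: 1.458 × 1.200⁶ = 4.3536rem
At 1.669: 1.458 × 1.669⁶ = 31.5134rem
Difference: 31.5134 − 4.3536 = 27.1598rem

27.16rem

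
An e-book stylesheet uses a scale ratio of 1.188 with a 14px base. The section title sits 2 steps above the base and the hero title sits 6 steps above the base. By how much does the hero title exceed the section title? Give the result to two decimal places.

Step 2: 14.0 × 1.188² = 19.7588px
Step 6: 14.0 × 1.188⁶ = 39.3574px
Difference: 39.3574 − 19.7588 = 19.5986px

19.60px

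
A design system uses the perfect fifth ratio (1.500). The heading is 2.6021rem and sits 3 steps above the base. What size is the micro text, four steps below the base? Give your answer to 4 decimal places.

0.1523rem

2.6021 ÷ 1.500⁷ = 2.6021 ÷ 17.08594 ≈ 0.1523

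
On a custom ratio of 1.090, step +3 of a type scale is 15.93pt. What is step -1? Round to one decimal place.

Moving from step +3 to step -1 is 4 steps down, so divide by r⁴.
15.93 ÷ 1.090⁴ = 15.93 ÷ 1.41158 ≈ 11.285

11.3pt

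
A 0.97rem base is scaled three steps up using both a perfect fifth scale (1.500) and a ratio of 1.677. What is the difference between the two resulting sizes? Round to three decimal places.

1.301rem

Perfect fifth: 0.97 × 1.500³ = 3.27375rem
At 1.677: 0.97 × 1.677³ = 4.57479rem
Difference: 4.57479 − 3.27375 = 1.30104rem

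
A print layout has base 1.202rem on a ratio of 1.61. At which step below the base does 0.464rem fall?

1.61ⁿ = 1.202 / 0.464 = 2.5905
n = ln(2.5905) / ln(1.61) = 0.9519 / 0.4762 ≈ 2.00

2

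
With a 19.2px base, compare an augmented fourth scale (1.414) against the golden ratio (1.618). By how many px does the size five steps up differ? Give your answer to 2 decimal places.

104.38px

Augmented fourth: 19.2 × 1.414⁵ = 108.5296px
Golden ratio: 19.2 × 1.618⁵ = 212.9089px
Difference: 212.9089 − 108.5296 = 104.3793px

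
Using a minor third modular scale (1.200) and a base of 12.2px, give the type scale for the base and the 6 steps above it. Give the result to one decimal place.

12.2px, 14.6px, 17.6px, 21.1px, 25.3px, 30.4px, 36.4px

Step 0: 12.2px
Step 1: 12.2 × 1.200 = 14.6
Step 2: 12.2 × 1.200² = 17.6
Step 3: 12.2 × 1.200³ = 21.1
Step 4: 12.2 × 1.200⁴ = 25.3
Step 5: 12.2 × 1.200⁵ = 30.4
Step 6: 12.2 × 1.200⁶ = 36.4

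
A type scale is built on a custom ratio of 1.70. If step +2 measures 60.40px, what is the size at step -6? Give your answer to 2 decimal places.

0.87px

60.40 ÷ 1.70⁸ = 60.40 ÷ 69.75757 ≈ 0.866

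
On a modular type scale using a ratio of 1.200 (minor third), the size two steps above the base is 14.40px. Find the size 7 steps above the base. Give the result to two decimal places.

The gap is 7 − (2) = 5 steps, so the factor is 1.200^5.
14.40 × 1.200⁵ = 14.40 × 2.48832 ≈ 35.832

35.83px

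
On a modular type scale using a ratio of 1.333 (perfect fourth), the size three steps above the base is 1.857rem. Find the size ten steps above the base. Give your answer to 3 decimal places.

13.887rem

1.857 × 1.333⁷ = 1.857 × 7.47844 ≈ 13.887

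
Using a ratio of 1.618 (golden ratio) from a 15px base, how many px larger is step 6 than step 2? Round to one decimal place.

Step 2: 15.0 × 1.618² = 39.269px
Step 6: 15.0 × 1.618⁶ = 269.130px
Difference: 269.130 − 39.269 = 229.861px

229.9px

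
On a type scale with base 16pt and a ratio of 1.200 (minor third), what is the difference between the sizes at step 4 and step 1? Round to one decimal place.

Step 1: 16.0 × 1.200 = 19.200pt
Step 4: 16.0 × 1.200⁴ = 33.178pt
Difference: 33.178 − 19.200 = 13.978pt

14.0pt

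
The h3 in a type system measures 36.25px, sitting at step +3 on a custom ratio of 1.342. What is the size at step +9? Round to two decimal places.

36.25 × 1.342⁶ = 36.25 × 5.84138 ≈ 211.750

211.75px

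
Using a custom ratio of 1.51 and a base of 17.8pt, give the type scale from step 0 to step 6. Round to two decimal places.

17.80pt, 26.88pt, 40.59pt, 61.28pt, 92.54pt, 139.73pt, 211.00pt

Step 0: 17.8pt
Step 1: 17.8 × 1.51 = 26.88
Step 2: 17.8 × 1.51² = 40.59
Step 3: 17.8 × 1.51³ = 61.28
Step 4: 17.8 × 1.51⁴ = 92.54
Step 5: 17.8 × 1.51⁵ = 139.73
Step 6: 17.8 × 1.51⁶ = 211.00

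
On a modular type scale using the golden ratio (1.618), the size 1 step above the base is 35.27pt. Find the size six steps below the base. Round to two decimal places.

1.21pt

35.27 ÷ 1.618⁷ = 35.27 ÷ 29.03017 ≈ 1.215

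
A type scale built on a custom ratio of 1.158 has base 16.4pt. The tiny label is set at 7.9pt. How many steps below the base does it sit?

5

1.158ⁿ = 16.4 / 7.9 = 2.0759
n = ln(2.0759) / ln(1.158) = 0.7304 / 0.1467 ≈ 4.98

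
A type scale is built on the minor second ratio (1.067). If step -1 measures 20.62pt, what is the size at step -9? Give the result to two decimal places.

12.27pt

The gap is -9 − (-1) = -8 steps, so the factor is 1.067^-8.
20.62 ÷ 1.067⁸ = 20.62 ÷ 1.68002 ≈ 12.274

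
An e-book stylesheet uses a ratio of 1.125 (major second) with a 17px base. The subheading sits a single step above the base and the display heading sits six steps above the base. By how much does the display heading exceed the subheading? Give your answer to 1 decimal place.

Step 1: 17.0 × 1.125 = 19.125px
Step 6: 17.0 × 1.125⁶ = 34.464px
Difference: 34.464 − 19.125 = 15.339px

15.3px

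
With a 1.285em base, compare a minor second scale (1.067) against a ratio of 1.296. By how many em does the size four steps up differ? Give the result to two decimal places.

Minor second: 1.285 × 1.067⁴ = 1.6656em
At 1.296: 1.285 × 1.296⁴ = 3.6251em
Difference: 3.6251 − 1.6656 = 1.9595em

1.96em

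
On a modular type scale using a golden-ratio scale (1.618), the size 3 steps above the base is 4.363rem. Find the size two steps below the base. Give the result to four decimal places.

0.3935rem

Moving from step +3 to step -2 is 5 steps down, so divide by r⁵.
4.363 ÷ 1.618⁵ = 4.363 ÷ 11.08901 ≈ 0.3935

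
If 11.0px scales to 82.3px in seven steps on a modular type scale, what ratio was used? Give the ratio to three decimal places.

1.333

The ratio satisfies 11.0 × r⁷ = 82.3, so r = (82.3 / 11.0)^(1/7).
r = 7.4818^(1/7) ≈ 1.3331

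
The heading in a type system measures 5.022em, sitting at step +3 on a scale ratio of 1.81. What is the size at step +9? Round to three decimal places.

Moving from step +3 to step +9 is 6 steps up, so multiply by r⁶.
5.022 × 1.81⁶ = 5.022 × 35.16183 ≈ 176.583

176.583em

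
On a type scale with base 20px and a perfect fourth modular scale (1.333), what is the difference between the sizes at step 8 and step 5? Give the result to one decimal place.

115.2px

Step 5: 20.0 × 1.333⁵ = 84.175px
Step 8: 20.0 × 1.333⁸ = 199.375px
Difference: 199.375 − 84.175 = 115.200px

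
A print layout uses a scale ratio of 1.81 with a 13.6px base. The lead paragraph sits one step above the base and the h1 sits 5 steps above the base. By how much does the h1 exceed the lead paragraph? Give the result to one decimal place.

239.6px

Step 1: 13.6 × 1.81 = 24.616px
Step 5: 13.6 × 1.81⁵ = 264.199px
Difference: 264.199 − 24.616 = 239.583px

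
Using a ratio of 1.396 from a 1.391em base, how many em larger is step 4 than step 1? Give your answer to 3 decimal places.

Step 1: 1.391 × 1.396 = 1.94184em
Step 4: 1.391 × 1.396⁴ = 5.28286em
Difference: 5.28286 − 1.94184 = 3.34102em

3.341em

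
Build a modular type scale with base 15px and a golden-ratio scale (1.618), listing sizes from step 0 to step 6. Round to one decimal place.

Step 0: 15px
Step 1: 15.0 × 1.618 = 24.3
Step 2: 15.0 × 1.618² = 39.3
Step 3: 15.0 × 1.618³ = 63.5
Step 4: 15.0 × 1.618⁴ = 102.8
Step 5: 15.0 × 1.618⁵ = 166.3
Step 6: 15.0 × 1.618⁶ = 269.1

15.0px, 24.3px, 39.3px, 63.5px, 102.8px, 166.3px, 269.1px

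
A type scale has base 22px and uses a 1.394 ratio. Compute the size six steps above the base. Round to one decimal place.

22.0 × 1.394⁶ = 22.0 × 7.33798 ≈ 161.44

161.4px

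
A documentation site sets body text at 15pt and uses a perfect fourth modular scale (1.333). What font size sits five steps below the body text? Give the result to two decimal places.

3.56pt

15.0 ÷ 1.333⁵ = 15.0 ÷ 4.20873 ≈ 3.56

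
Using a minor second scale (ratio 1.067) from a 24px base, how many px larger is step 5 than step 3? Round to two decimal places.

4.04px

Step 3: 24.0 × 1.067³ = 29.1544px
Step 5: 24.0 × 1.067⁵ = 33.1920px
Difference: 33.1920 − 29.1544 = 4.0376px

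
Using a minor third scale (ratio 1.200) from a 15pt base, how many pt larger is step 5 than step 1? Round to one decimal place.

Step 1: 15.0 × 1.200 = 18.000pt
Step 5: 15.0 × 1.200⁵ = 37.325pt
Difference: 37.325 − 18.000 = 19.325pt

19.3pt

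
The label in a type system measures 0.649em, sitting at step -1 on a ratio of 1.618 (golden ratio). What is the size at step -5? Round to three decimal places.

0.095em

0.649 ÷ 1.618⁴ = 0.649 ÷ 6.85353 ≈ 0.095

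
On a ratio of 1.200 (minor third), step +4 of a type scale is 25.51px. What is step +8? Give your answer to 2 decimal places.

The gap is 8 − (4) = 4 steps, so the factor is 1.200^4.
25.51 × 1.200⁴ = 25.51 × 2.07360 ≈ 52.898

52.90px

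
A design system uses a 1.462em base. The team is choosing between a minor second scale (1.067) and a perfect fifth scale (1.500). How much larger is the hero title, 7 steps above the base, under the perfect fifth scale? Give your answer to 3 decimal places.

Minor second: 1.462 × 1.067⁷ = 2.30196em
Perfect fifth: 1.462 × 1.500⁷ = 24.97964em
Difference: 24.97964 − 2.30196 = 22.67768em

22.678em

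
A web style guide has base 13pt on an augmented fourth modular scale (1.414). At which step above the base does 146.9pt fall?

7

1.414ⁿ = 146.9 / 13 = 11.3000
n = ln(11.3000) / ln(1.414) = 2.4248 / 0.3464 ≈ 7.00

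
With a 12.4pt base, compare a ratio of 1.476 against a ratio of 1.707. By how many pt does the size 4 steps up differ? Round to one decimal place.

At 1.476: 12.4 × 1.476⁴ = 58.853pt
At 1.707: 12.4 × 1.707⁴ = 105.282pt
Difference: 105.282 − 58.853 = 46.429pt

46.4pt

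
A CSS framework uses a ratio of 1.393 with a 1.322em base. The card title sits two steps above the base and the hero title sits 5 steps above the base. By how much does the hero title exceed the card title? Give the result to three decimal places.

4.369em

Step 2: 1.322 × 1.393² = 2.56527em
Step 5: 1.322 × 1.393⁵ = 6.93405em
Difference: 6.93405 − 2.56527 = 4.36878em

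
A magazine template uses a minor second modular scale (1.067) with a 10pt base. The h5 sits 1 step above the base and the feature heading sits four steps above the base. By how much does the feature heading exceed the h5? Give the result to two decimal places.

2.29pt

Step 1: 10.0 × 1.067 = 10.6700pt
Step 4: 10.0 × 1.067⁴ = 12.9616pt
Difference: 12.9616 − 10.6700 = 2.2916pt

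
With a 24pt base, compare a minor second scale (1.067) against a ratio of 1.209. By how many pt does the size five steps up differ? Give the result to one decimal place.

28.8pt

Minor second: 24.0 × 1.067⁵ = 33.192pt
At 1.209: 24.0 × 1.209⁵ = 61.993pt
Difference: 61.993 − 33.192 = 28.801pt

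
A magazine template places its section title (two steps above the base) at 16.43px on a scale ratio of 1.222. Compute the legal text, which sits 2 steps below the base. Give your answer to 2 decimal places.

The gap is -2 − (2) = -4 steps, so the factor is 1.222^-4.
16.43 ÷ 1.222⁴ = 16.43 ÷ 2.22990 ≈ 7.368

7.37px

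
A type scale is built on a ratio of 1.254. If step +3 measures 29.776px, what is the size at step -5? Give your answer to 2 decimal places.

29.776 ÷ 1.254⁸ = 29.776 ÷ 6.11477 ≈ 4.870

4.87px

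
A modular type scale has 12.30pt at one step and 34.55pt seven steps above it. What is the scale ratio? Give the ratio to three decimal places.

The ratio satisfies 12.30 × r⁷ = 34.55, so r = (34.55 / 12.30)^(1/7).
r = 2.8089^(1/7) ≈ 1.1590

1.159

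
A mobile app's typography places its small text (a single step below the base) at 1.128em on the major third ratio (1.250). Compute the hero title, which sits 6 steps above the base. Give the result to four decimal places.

5.3787em

1.128 × 1.250⁷ = 1.128 × 4.76837 ≈ 5.3787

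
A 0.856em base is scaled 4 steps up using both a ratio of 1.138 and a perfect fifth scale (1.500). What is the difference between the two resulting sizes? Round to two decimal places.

At 1.138: 0.856 × 1.138⁴ = 1.4356em
Perfect fifth: 0.856 × 1.500⁴ = 4.3335em
Difference: 4.3335 − 1.4356 = 2.8979em

2.90em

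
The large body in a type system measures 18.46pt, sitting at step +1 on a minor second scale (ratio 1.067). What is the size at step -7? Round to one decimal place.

18.46 ÷ 1.067⁸ = 18.46 ÷ 1.68002 ≈ 10.988

11.0pt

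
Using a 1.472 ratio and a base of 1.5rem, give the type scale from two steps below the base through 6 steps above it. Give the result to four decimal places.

Step -2: 1.5 ÷ 1.472² = 0.6923
Step -1: 1.5 ÷ 1.472 = 1.0190
Step 0: 1.5rem
Step 1: 1.5 × 1.472 = 2.2080
Step 2: 1.5 × 1.472² = 3.2502
Step 3: 1.5 × 1.472³ = 4.7843
Step 4: 1.5 × 1.472⁴ = 7.0424
Step 5: 1.5 × 1.472⁵ = 10.3665
Step 6: 1.5 × 1.472⁶ = 15.2594

0.6923rem, 1.0190rem, 1.5000rem, 2.2080rem, 3.2502rem, 4.7843rem, 7.0424rem, 10.3665rem, 15.2594rem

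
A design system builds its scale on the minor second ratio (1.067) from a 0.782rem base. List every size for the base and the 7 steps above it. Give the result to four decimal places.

Step 0: 0.782rem
Step 1: 0.782 × 1.067 = 0.8344
Step 2: 0.782 × 1.067² = 0.8903
Step 3: 0.782 × 1.067³ = 0.9499
Step 4: 0.782 × 1.067⁴ = 1.0136
Step 5: 0.782 × 1.067⁵ = 1.0815
Step 6: 0.782 × 1.067⁶ = 1.1540
Step 7: 0.782 × 1.067⁷ = 1.2313

0.7820rem, 0.8344rem, 0.8903rem, 0.9499rem, 1.0136rem, 1.0815rem, 1.1540rem, 1.2313rem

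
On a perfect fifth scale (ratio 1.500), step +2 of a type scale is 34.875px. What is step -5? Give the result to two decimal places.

The gap is -5 − (2) = -7 steps, so the factor is 1.500^-7.
34.875 ÷ 1.500⁷ = 34.875 ÷ 17.08594 ≈ 2.041

2.04px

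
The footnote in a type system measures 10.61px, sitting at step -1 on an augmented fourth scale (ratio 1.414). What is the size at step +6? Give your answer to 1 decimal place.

119.9px

Moving from step -1 to step +6 is 7 steps up, so multiply by r⁷.
10.61 × 1.414⁷ = 10.61 × 11.30175 ≈ 119.912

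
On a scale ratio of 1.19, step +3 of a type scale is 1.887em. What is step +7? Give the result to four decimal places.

The gap is 7 − (3) = 4 steps, so the factor is 1.19^4.
1.887 × 1.19⁴ = 1.887 × 2.00534 ≈ 3.7841

3.7841em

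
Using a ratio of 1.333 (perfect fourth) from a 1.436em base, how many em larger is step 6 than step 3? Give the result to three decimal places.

4.655em

Step 3: 1.436 × 1.333³ = 3.40130em
Step 6: 1.436 × 1.333⁶ = 8.05629em
Difference: 8.05629 − 3.40130 = 4.65499em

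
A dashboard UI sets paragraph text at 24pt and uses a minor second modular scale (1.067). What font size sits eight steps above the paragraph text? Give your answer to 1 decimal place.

24.0 × 1.067⁸ = 24.0 × 1.68002 ≈ 40.32

40.3pt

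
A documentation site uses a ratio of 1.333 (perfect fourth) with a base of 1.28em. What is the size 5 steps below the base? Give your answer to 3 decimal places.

0.304em

Every step multiplies by the scale ratio.
1.28 ÷ 1.333⁵ = 1.28 ÷ 4.20873 ≈ 0.304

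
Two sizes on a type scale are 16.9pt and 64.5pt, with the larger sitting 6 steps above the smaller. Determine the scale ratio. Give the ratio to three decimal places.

The ratio satisfies 16.9 × r⁶ = 64.5, so r = (64.5 / 16.9)^(1/6).
r = 3.8166^(1/6) ≈ 1.2501

1.250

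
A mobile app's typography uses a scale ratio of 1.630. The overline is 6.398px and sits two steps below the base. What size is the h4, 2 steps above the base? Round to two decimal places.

45.16px

Moving from step -2 to step +2 is 4 steps up, so multiply by r⁴.
6.398 × 1.630⁴ = 6.398 × 7.05912 ≈ 45.164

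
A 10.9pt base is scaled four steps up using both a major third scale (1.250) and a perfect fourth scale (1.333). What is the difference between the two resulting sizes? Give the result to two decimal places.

7.80pt

Major third: 10.9 × 1.250⁴ = 26.6113pt
Perfect fourth: 10.9 × 1.333⁴ = 34.4149pt
Difference: 34.4149 − 26.6113 = 7.8036pt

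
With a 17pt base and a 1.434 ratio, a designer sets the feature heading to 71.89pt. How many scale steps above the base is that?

1.434ⁿ = 71.89 / 17 = 4.2288
n = ln(4.2288) / ln(1.434) = 1.4419 / 0.3605 ≈ 4.00

4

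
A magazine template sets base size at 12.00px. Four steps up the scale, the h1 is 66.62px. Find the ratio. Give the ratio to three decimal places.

1.535

The ratio satisfies 12.00 × r⁴ = 66.62, so r = (66.62 / 12.00)^(1/4).
r = 5.5517^(1/4) ≈ 1.5350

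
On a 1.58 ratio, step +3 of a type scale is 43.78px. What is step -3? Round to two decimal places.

2.81px

43.78 ÷ 1.58⁶ = 43.78 ÷ 15.55760 ≈ 2.814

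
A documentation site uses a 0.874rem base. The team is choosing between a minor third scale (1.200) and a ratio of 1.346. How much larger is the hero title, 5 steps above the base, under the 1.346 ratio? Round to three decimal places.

Minor third: 0.874 × 1.200⁵ = 2.17479rem
At 1.346: 0.874 × 1.346⁵ = 3.86133rem
Difference: 3.86133 − 2.17479 = 1.68654rem

1.687rem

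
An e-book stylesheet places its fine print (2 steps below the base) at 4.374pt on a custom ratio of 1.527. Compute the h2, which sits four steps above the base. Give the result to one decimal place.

The gap is 4 − (-2) = 6 steps, so the factor is 1.527^6.
4.374 × 1.527⁶ = 4.374 × 12.67752 ≈ 55.451

55.5pt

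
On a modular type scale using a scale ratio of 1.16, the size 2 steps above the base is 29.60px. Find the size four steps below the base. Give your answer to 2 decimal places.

12.15px

Moving from step +2 to step -4 is 6 steps down, so divide by r⁶.
29.60 ÷ 1.16⁶ = 29.60 ÷ 2.43640 ≈ 12.149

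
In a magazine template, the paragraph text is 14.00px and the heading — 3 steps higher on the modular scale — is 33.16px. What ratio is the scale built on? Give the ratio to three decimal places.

r³ = 33.16 / 14.00, so r = (33.16/14.00)^(1/3).
r = 2.3686^(1/3) ≈ 1.3330

1.333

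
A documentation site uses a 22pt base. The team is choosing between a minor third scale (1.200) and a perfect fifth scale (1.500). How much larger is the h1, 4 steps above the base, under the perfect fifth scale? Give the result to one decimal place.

65.8pt

Minor third: 22.0 × 1.200⁴ = 45.619pt
Perfect fifth: 22.0 × 1.500⁴ = 111.375pt
Difference: 111.375 − 45.619 = 65.756pt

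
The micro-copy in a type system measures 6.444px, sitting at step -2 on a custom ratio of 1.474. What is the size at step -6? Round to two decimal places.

1.37px

Moving from step -2 to step -6 is 4 steps down, so divide by r⁴.
6.444 ÷ 1.474⁴ = 6.444 ÷ 4.72052 ≈ 1.365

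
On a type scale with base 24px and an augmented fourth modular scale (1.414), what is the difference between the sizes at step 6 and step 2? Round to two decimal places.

Step 2: 24.0 × 1.414² = 47.9855px
Step 6: 24.0 × 1.414⁶ = 191.8261px
Difference: 191.8261 − 47.9855 = 143.8406px

143.84px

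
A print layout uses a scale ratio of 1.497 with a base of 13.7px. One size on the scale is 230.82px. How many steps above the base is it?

7

1.497ⁿ = 230.82 / 13.7 = 16.8482
n = ln(16.8482) / ln(1.497) = 2.8242 / 0.4035 ≈ 7.00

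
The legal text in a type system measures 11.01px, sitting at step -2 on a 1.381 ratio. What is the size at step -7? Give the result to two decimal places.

2.19px

The gap is -7 − (-2) = -5 steps, so the factor is 1.381^-5.
11.01 ÷ 1.381⁵ = 11.01 ÷ 5.02306 ≈ 2.192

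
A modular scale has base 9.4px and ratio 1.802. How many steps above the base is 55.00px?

3

1.802ⁿ = 55.00 / 9.4 = 5.8511
n = ln(5.8511) / ln(1.802) = 1.7666 / 0.5889 ≈ 3.00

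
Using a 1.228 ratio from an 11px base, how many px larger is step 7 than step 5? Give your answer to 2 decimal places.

Step 5: 11.0 × 1.228⁵ = 30.7174px
Step 7: 11.0 × 1.228⁷ = 46.3214px
Difference: 46.3214 − 30.7174 = 15.6040px

15.60px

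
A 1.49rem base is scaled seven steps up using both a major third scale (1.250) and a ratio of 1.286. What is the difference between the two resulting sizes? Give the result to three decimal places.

1.562rem

Major third: 1.49 × 1.250⁷ = 7.10487rem
At 1.286: 1.49 × 1.286⁷ = 8.66708rem
Difference: 8.66708 − 7.10487 = 1.56221rem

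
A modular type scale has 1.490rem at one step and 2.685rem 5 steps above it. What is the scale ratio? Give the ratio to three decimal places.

1.125

r⁵ = 2.685 / 1.490, so r = (2.685/1.490)^(1/5).
r = 1.8020^(1/5) ≈ 1.1250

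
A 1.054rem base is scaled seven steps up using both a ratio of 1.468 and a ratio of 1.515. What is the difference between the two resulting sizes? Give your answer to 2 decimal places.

3.82rem

At 1.468: 1.054 × 1.468⁷ = 15.4854rem
At 1.515: 1.054 × 1.515⁷ = 19.3076rem
Difference: 19.3076 − 15.4854 = 3.8222rem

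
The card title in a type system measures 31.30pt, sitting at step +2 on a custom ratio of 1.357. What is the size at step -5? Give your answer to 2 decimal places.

Moving from step +2 to step -5 is 7 steps down, so divide by r⁷.
31.30 ÷ 1.357⁷ = 31.30 ÷ 8.47342 ≈ 3.694

3.69pt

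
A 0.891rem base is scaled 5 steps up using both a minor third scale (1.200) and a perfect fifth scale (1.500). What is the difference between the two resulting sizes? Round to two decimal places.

Minor third: 0.891 × 1.200⁵ = 2.2171rem
Perfect fifth: 0.891 × 1.500⁵ = 6.7660rem
Difference: 6.7660 − 2.2171 = 4.5489rem

4.55rem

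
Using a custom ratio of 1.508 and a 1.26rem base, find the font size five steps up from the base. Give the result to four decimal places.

9.8260rem

1.26 × 1.508⁵ = 1.26 × 7.79842 ≈ 9.8260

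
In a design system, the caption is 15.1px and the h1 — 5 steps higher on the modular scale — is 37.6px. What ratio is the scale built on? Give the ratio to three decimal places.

1.200

r⁵ = 37.6 / 15.1, so r = (37.6/15.1)^(1/5).
r = 2.4901^(1/5) ≈ 1.2002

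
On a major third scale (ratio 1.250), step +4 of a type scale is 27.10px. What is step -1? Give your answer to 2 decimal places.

27.10 ÷ 1.250⁵ = 27.10 ÷ 3.05176 ≈ 8.880

8.88px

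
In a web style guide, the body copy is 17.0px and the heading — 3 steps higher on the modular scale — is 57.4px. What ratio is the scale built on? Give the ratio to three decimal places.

r³ = 57.4 / 17.0, so r = (57.4/17.0)^(1/3).
r = 3.3765^(1/3) ≈ 1.5002

1.500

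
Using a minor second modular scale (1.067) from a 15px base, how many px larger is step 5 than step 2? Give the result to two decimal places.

Step 2: 15.0 × 1.067² = 17.0773px
Step 5: 15.0 × 1.067⁵ = 20.7450px
Difference: 20.7450 − 17.0773 = 3.6677px

3.67px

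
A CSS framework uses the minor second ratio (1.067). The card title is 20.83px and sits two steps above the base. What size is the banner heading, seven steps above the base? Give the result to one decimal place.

28.8px

Moving from step +2 to step +7 is 5 steps up, so multiply by r⁵.
20.83 × 1.067⁵ = 20.83 × 1.38300 ≈ 28.808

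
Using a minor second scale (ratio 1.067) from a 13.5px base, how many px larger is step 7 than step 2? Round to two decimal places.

Step 2: 13.5 × 1.067² = 15.3696px
Step 7: 13.5 × 1.067⁷ = 21.2562px
Difference: 21.2562 − 15.3696 = 5.8866px

5.89px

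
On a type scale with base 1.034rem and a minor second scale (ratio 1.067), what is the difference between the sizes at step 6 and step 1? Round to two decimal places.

0.42rem

Step 1: 1.034 × 1.067 = 1.1033rem
Step 6: 1.034 × 1.067⁶ = 1.5258rem
Difference: 1.5258 − 1.1033 = 0.4225rem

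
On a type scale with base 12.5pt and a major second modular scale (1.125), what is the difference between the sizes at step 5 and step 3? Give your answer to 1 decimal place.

Step 3: 12.5 × 1.125³ = 17.798pt
Step 5: 12.5 × 1.125⁵ = 22.525pt
Difference: 22.525 − 17.798 = 4.727pt

4.7pt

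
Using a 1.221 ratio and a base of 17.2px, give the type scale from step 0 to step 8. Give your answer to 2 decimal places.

Step 0: 17.2px
Step 1: 17.2 × 1.221 = 21.00
Step 2: 17.2 × 1.221² = 25.64
Step 3: 17.2 × 1.221³ = 31.31
Step 4: 17.2 × 1.221⁴ = 38.23
Step 5: 17.2 × 1.221⁵ = 46.68
Step 6: 17.2 × 1.221⁶ = 56.99
Step 7: 17.2 × 1.221⁷ = 69.59
Step 8: 17.2 × 1.221⁸ = 84.97

17.20px, 21.00px, 25.64px, 31.31px, 38.23px, 46.68px, 56.99px, 69.59px, 84.97px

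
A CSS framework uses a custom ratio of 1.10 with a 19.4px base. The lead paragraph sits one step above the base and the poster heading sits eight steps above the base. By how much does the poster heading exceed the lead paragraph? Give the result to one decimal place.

Step 1: 19.4 × 1.10 = 21.340px
Step 8: 19.4 × 1.10⁸ = 41.586px
Difference: 41.586 − 21.340 = 20.246px

20.2px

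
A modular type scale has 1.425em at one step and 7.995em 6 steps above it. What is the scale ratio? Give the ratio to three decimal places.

1.333

r⁶ = 7.995 / 1.425, so r = (7.995/1.425)^(1/6).
r = 5.6105^(1/6) ≈ 1.3330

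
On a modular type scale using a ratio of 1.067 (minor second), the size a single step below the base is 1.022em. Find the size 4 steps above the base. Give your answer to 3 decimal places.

1.413em

1.022 × 1.067⁵ = 1.022 × 1.38300 ≈ 1.413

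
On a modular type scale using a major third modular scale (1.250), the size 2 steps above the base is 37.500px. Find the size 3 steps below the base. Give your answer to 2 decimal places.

12.29px

The gap is -3 − (2) = -5 steps, so the factor is 1.250^-5.
37.500 ÷ 1.250⁵ = 37.500 ÷ 3.05176 ≈ 12.288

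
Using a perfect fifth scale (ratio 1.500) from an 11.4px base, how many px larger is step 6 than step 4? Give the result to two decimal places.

72.14px

Step 4: 11.4 × 1.500⁴ = 57.7125px
Step 6: 11.4 × 1.500⁶ = 129.8531px
Difference: 129.8531 − 57.7125 = 72.1406px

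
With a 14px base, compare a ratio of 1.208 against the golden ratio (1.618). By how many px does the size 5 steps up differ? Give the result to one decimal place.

At 1.208: 14.0 × 1.208⁵ = 36.013px
Golden ratio: 14.0 × 1.618⁵ = 155.246px
Difference: 155.246 − 36.013 = 119.233px

119.2px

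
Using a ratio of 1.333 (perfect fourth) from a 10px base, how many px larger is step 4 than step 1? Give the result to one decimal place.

Step 1: 10.0 × 1.333 = 13.330px
Step 4: 10.0 × 1.333⁴ = 31.573px
Difference: 31.573 − 13.330 = 18.243px

18.2px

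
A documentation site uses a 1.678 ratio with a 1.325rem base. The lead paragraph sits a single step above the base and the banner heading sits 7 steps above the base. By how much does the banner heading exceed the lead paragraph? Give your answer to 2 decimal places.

Step 1: 1.325 × 1.678 = 2.2233rem
Step 7: 1.325 × 1.678⁷ = 49.6317rem
Difference: 49.6317 − 2.2233 = 47.4084rem

47.41rem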